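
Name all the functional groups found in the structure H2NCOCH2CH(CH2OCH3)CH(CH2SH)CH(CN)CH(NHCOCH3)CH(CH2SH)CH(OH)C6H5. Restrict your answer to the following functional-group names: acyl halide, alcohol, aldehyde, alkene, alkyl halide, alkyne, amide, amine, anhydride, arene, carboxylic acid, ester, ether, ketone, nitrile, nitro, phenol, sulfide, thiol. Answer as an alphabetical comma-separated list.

Reading the structure from left to right:
  H2NCO: –C(=O)NH2: carbonyl C bonded to C and to N → amide (the N is not a separate amine).
  CH(CH2OCH3): pendant –CH2OCH3: C–O–C linkage → ether.
  CH(CH2SH): pendant –CH2SH → thiol.
  CH(CN): pendant –C≡N: nitrile.
  CH(NHCOCH3): pendant –NHC(=O)CH3: N bonded to a carbonyl → amide (not amine).
  CH(CH2SH): pendant –CH2SH → thiol.
  CH(OH): –OH on an sp³ carbon → alcohol (secondary).
  C6H5: –C6H5 phenyl ring → arene.

alcohol, amide, arene, ether, nitrile, thiol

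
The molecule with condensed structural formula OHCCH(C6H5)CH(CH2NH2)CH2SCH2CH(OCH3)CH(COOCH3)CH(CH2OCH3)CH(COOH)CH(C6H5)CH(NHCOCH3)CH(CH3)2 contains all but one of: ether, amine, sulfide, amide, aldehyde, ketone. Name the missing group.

amide: present (CH(NHCOCH3) — pendant –NHC(=O)CH3: N bonded to a carbonyl → amide (not amine)).
amine: present (CH(CH2NH2) — pendant –CH2NH2: N on sp³ C, no adjacent C=O → amine).
sulfide: present (CH2SCH2 — C–S–C linkage → sulfide (thioether)).
aldehyde: present (OHC — terminal –CHO: carbonyl C bonded to H and C → aldehyde).
ether: present (CH(OCH3) — pendant –OCH3: C–O–C with sp³ C, no adjacent C=O → ether).
ketone: absent. In CH(COOCH3), the C=O is bonded to an –O–C group, which defines an ester, not a ketone. In CH(NHCOCH3), the C=O is bonded to nitrogen, which defines an amide, not a ketone. In CH(COOH), the C=O bears an –OH, making it a carboxylic acid rather than a ketone. In OHC, the carbonyl carbon carries an H, so it is an aldehyde, not a ketone.

ketone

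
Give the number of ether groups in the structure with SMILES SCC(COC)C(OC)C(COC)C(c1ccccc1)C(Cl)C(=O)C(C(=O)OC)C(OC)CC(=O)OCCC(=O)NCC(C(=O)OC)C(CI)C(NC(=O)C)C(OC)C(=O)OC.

–SH on an sp³ carbon → thiol.
pendant –CH2OCH3: C–O–C linkage → ether.
pendant –OCH3: C–O–C with sp³ C, no adjacent C=O → ether.
pendant –CH2OCH3: C–O–C linkage → ether.
pendant –C6H5: benzene ring → arene.
halogen on an sp³ carbon → alkyl halide.
–C(=O)– with carbon on both sides → ketone.
pendant –COOCH3: carbonyl C bonded to C and –OCH3 → ester.
pendant –OCH3: C–O–C with sp³ C, no adjacent C=O → ether.
–C(=O)–O–C with C on the carbonyl side → ester.
–C(=O)–N– linkage → amide (the N is not an amine).
pendant –COOCH3: carbonyl C bonded to C and –OCH3 → ester.
pendant –CH2X: halogen on sp³ carbon → alkyl halide.
pendant –NHC(=O)CH3: N bonded to a carbonyl → amide (not amine).
pendant –OCH3: C–O–C with sp³ C, no adjacent C=O → ether.
–C(=O)OCH3: carbonyl C bonded to C and to –OCH3 → ester (not ketone + ether).
Ether appears at: CH(CH2OCH3), CH(OCH3), CH(CH2OCH3), CH(OCH3), CH(OCH3) → 5.

5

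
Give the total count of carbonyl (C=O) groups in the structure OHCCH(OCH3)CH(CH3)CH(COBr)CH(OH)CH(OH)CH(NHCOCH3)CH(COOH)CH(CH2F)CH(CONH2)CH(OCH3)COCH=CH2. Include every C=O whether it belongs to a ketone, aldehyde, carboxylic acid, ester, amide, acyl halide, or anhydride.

OHC: aldehyde, 1 C=O (running total 1).
CH(COBr): acyl halide, 1 C=O (running total 2).
CH(NHCOCH3): amide, 1 C=O (running total 3).
CH(COOH): carboxylic acid, 1 C=O (running total 4).
CH(CONH2): amide, 1 C=O (running total 5).
CO: ketone, 1 C=O (running total 6).

6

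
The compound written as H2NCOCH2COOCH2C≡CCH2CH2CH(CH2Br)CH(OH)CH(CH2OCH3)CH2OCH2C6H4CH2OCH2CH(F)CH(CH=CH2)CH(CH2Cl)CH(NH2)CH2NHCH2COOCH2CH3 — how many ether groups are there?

3

–C(=O)NH2: carbonyl C bonded to C and to N → amide (the N is not a separate amine).
–C(=O)–O–C with C on the carbonyl side → ester.
C≡C triple bond → alkyne.
pendant –CH2X: halogen on sp³ carbon → alkyl halide.
–OH on an sp³ carbon → alcohol (secondary).
pendant –CH2OCH3: C–O–C linkage → ether.
C–O–C with sp³ carbons on both sides and no adjacent C=O → ether.
para-disubstituted benzene ring → arene.
C–O–C with sp³ carbons on both sides and no adjacent C=O → ether.
halogen on an sp³ carbon → alkyl halide.
pendant –CH=CH2: C=C double bond → alkene.
pendant –CH2X: halogen on sp³ carbon → alkyl halide.
–NH2 on an sp³ carbon with no adjacent C=O → amine.
C–N–C with sp³ carbons and no adjacent C=O → amine (secondary).
–C(=O)OCH2CH3: carbonyl C bonded to C and to –OEt → ester.
Ether appears at: CH(CH2OCH3), CH2OCH2, CH2OCH2 → 3.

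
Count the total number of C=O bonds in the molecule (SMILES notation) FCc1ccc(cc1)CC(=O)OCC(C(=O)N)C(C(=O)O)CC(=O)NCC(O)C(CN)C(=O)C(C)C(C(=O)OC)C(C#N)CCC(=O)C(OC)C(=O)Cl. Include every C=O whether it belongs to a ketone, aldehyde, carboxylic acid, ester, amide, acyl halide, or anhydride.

CH2COOCH2: ester, 1 C=O (running total 1).
CH(CONH2): amide, 1 C=O (running total 2).
CH(COOH): carboxylic acid, 1 C=O (running total 3).
CH2CONHCH2: amide, 1 C=O (running total 4).
CO: ketone, 1 C=O (running total 5).
CH(COOCH3): ester, 1 C=O (running total 6).
CO: ketone, 1 C=O (running total 7).
COCl: acyl halide, 1 C=O (running total 8).

8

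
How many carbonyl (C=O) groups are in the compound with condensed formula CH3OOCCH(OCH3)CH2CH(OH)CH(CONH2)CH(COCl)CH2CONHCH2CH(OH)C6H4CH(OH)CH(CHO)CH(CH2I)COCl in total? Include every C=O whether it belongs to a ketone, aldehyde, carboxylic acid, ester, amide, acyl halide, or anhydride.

CH3OOC: ester, 1 C=O (running total 1).
CH(CONH2): amide, 1 C=O (running total 2).
CH(COCl): acyl halide, 1 C=O (running total 3).
CH2CONHCH2: amide, 1 C=O (running total 4).
CH(CHO): aldehyde, 1 C=O (running total 5).
COCl: acyl halide, 1 C=O (running total 6).

6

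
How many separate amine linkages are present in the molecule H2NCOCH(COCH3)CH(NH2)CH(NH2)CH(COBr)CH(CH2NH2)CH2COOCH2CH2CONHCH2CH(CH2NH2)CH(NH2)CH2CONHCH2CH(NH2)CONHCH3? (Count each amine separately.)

6

–C(=O)NH2: carbonyl C bonded to C and to N → amide (the N is not a separate amine).
pendant –COCH3: carbonyl C bonded to two carbons → ketone.
–NH2 on an sp³ carbon with no adjacent C=O → amine.
–NH2 on an sp³ carbon with no adjacent C=O → amine.
pendant –C(=O)X: carbonyl C bonded to C and halogen → acyl halide.
pendant –CH2NH2: N on sp³ C, no adjacent C=O → amine.
–C(=O)–O–C with C on the carbonyl side → ester.
–C(=O)–N– linkage → amide (the N is not an amine).
pendant –CH2NH2: N on sp³ C, no adjacent C=O → amine.
–NH2 on an sp³ carbon with no adjacent C=O → amine.
–C(=O)–N– linkage → amide (the N is not an amine).
–NH2 on an sp³ carbon with no adjacent C=O → amine.
–C(=O)NHCH3: carbonyl C bonded to C and to N → amide (the N is not an amine).
Amine appears at: CH(NH2), CH(NH2), CH(CH2NH2), CH(CH2NH2), CH(NH2), CH(NH2) → 6.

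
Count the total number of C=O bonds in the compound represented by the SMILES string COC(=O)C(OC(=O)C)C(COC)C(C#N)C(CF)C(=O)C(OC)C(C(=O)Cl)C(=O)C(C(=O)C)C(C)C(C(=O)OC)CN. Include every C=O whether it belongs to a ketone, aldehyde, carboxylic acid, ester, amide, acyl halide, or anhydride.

CH3OOC: ester, 1 C=O (running total 1).
CH(OCOCH3): ester, 1 C=O (running total 2).
CO: ketone, 1 C=O (running total 3).
CH(COCl): acyl halide, 1 C=O (running total 4).
CO: ketone, 1 C=O (running total 5).
CH(COCH3): ketone, 1 C=O (running total 6).
CH(COOCH3): ester, 1 C=O (running total 7).

7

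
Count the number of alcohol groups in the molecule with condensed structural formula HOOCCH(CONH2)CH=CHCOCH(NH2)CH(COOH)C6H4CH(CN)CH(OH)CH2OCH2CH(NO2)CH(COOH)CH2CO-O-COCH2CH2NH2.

1

Taking each segment in turn:
  HOOC: –COOH: carbonyl C bonded to –OH and C → carboxylic acid (the –OH is not a separate alcohol).
  CH(CONH2): pendant –CONH2: carbonyl C bonded to C and N → amide.
  CH=CH: C=C double bond → alkene.
  CO: –C(=O)– with carbon on both sides → ketone.
  CH(NH2): –NH2 on an sp³ carbon with no adjacent C=O → amine.
  CH(COOH): pendant –COOH: carbonyl C bonded to C and –OH → carboxylic acid.
  C6H4: para-disubstituted benzene ring → arene.
  CH(CN): pendant –C≡N: nitrile.
  CH(OH): –OH on an sp³ carbon → alcohol (secondary).
  CH2OCH2: C–O–C with sp³ carbons on both sides and no adjacent C=O → ether.
  CH(NO2): –NO2 on an sp³ carbon → nitro (the N=O is not a carbonyl).
  CH(COOH): pendant –COOH: carbonyl C bonded to C and –OH → carboxylic acid.
  CH2CO-O-COCH2: two acyl groups sharing one oxygen, –C(=O)–O–C(=O)– → anhydride.
  CH2NH2: –NH2 on an sp³ carbon with no adjacent C=O → amine.
Alcohol appears at: CH(OH) → 1.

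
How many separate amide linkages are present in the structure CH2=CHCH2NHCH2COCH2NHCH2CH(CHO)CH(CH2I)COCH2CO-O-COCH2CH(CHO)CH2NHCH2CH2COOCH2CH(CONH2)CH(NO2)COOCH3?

C=C double bond → alkene.
C–N–C with sp³ carbons and no adjacent C=O → amine (secondary).
–C(=O)– with carbon on both sides → ketone.
C–N–C with sp³ carbons and no adjacent C=O → amine (secondary).
pendant –CHO: carbonyl C bonded to C and H → aldehyde.
pendant –CH2X: halogen on sp³ carbon → alkyl halide.
–C(=O)– with carbon on both sides → ketone.
two acyl groups sharing one oxygen, –C(=O)–O–C(=O)– → anhydride.
pendant –CHO: carbonyl C bonded to C and H → aldehyde.
C–N–C with sp³ carbons and no adjacent C=O → amine (secondary).
–C(=O)–O–C with C on the carbonyl side → ester.
pendant –CONH2: carbonyl C bonded to C and N → amide.
–NO2 on an sp³ carbon → nitro (the N=O is not a carbonyl).
–C(=O)OCH3: carbonyl C bonded to C and to –OCH3 → ester (not ketone + ether).
Amide appears at: CH(CONH2) → 1.

1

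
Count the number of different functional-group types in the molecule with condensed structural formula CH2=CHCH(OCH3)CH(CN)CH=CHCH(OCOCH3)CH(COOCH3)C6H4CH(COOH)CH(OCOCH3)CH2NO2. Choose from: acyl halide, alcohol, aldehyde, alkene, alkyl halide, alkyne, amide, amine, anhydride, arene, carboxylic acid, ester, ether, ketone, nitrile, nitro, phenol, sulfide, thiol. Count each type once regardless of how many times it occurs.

7

C=C double bond → alkene.
pendant –OCH3: C–O–C with sp³ C, no adjacent C=O → ether.
pendant –C≡N: nitrile.
C=C double bond → alkene.
pendant –OC(=O)CH3: an acyloxy group → ester.
pendant –COOCH3: carbonyl C bonded to C and –OCH3 → ester.
para-disubstituted benzene ring → arene.
pendant –COOH: carbonyl C bonded to C and –OH → carboxylic acid.
pendant –OC(=O)CH3: an acyloxy group → ester.
–NO2 on carbon → nitro group.
Distinct types present: alkene, arene, carboxylic acid, ester, ether, nitrile, nitro.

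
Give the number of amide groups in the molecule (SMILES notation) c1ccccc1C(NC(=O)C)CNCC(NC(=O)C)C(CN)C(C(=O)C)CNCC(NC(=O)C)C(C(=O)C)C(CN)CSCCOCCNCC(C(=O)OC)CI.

3

Reading the structure from left to right:
  C6H5: C6H5– phenyl ring → arene.
  CH(NHCOCH3): pendant –NHC(=O)CH3: N bonded to a carbonyl → amide (not amine).
  CH2NHCH2: C–N–C with sp³ carbons and no adjacent C=O → amine (secondary).
  CH(NHCOCH3): pendant –NHC(=O)CH3: N bonded to a carbonyl → amide (not amine).
  CH(CH2NH2): pendant –CH2NH2: N on sp³ C, no adjacent C=O → amine.
  CH(COCH3): pendant –COCH3: carbonyl C bonded to two carbons → ketone.
  CH2NHCH2: C–N–C with sp³ carbons and no adjacent C=O → amine (secondary).
  CH(NHCOCH3): pendant –NHC(=O)CH3: N bonded to a carbonyl → amide (not amine).
  CH(COCH3): pendant –COCH3: carbonyl C bonded to two carbons → ketone.
  CH(CH2NH2): pendant –CH2NH2: N on sp³ C, no adjacent C=O → amine.
  CH2SCH2: C–S–C linkage → sulfide (thioether).
  CH2OCH2: C–O–C with sp³ carbons on both sides and no adjacent C=O → ether.
  CH2NHCH2: C–N–C with sp³ carbons and no adjacent C=O → amine (secondary).
  CH(COOCH3): pendant –COOCH3: carbonyl C bonded to C and –OCH3 → ester.
  CH2I: halogen on an sp³ carbon → alkyl halide.
Amide appears at: CH(NHCOCH3), CH(NHCOCH3), CH(NHCOCH3) → 3.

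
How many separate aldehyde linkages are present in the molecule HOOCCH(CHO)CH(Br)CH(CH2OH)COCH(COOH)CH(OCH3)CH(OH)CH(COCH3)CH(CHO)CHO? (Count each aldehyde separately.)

3

Working along the chain:
  HOOC: –COOH: carbonyl C bonded to –OH and C → carboxylic acid (the –OH is not a separate alcohol).
  CH(CHO): pendant –CHO: carbonyl C bonded to C and H → aldehyde.
  CH(Br): halogen on an sp³ carbon → alkyl halide.
  CH(CH2OH): pendant –CH2OH on an sp³ backbone C → alcohol.
  CO: –C(=O)– with carbon on both sides → ketone.
  CH(COOH): pendant –COOH: carbonyl C bonded to C and –OH → carboxylic acid.
  CH(OCH3): pendant –OCH3: C–O–C with sp³ C, no adjacent C=O → ether.
  CH(OH): –OH on an sp³ carbon → alcohol (secondary).
  CH(COCH3): pendant –COCH3: carbonyl C bonded to two carbons → ketone.
  CH(CHO): pendant –CHO: carbonyl C bonded to C and H → aldehyde.
  CHO: terminal –CHO: carbonyl C bonded to H and C → aldehyde.
Aldehyde appears at: CH(CHO), CH(CHO), CHO → 3.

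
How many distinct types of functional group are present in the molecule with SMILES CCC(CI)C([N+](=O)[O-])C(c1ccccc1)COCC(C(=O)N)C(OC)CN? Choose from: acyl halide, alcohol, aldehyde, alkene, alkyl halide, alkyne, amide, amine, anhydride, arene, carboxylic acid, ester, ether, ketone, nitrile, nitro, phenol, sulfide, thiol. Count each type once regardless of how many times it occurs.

Working along the chain:
  CH(CH2I): pendant –CH2X: halogen on sp³ carbon → alkyl halide.
  CH(NO2): –NO2 on an sp³ carbon → nitro (the N=O is not a carbonyl).
  CH(C6H5): pendant –C6H5: benzene ring → arene.
  CH2OCH2: C–O–C with sp³ carbons on both sides and no adjacent C=O → ether.
  CH(CONH2): pendant –CONH2: carbonyl C bonded to C and N → amide.
  CH(OCH3): pendant –OCH3: C–O–C with sp³ C, no adjacent C=O → ether.
  CH2NH2: –NH2 on an sp³ carbon with no adjacent C=O → amine.
Distinct types present: alkyl halide, amide, amine, arene, ether, nitro.

6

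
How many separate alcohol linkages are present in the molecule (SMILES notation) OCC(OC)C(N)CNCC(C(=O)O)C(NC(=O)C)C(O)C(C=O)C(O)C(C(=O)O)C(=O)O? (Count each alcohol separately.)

HO– on an sp³ carbon → alcohol.
pendant –OCH3: C–O–C with sp³ C, no adjacent C=O → ether.
–NH2 on an sp³ carbon with no adjacent C=O → amine.
C–N–C with sp³ carbons and no adjacent C=O → amine (secondary).
pendant –COOH: carbonyl C bonded to C and –OH → carboxylic acid.
pendant –NHC(=O)CH3: N bonded to a carbonyl → amide (not amine).
–OH on an sp³ carbon → alcohol (secondary).
pendant –CHO: carbonyl C bonded to C and H → aldehyde.
–OH on an sp³ carbon → alcohol (secondary).
pendant –COOH: carbonyl C bonded to C and –OH → carboxylic acid.
–COOH: carbonyl C bonded to –OH and C → carboxylic acid (the –OH is not a separate alcohol).
Alcohol appears at: HOCH2, CH(OH), CH(OH) → 3.

3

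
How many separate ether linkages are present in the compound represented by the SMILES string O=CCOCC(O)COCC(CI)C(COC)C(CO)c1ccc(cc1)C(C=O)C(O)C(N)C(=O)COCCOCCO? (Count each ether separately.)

Reading the structure from left to right:
  OHC: terminal –CHO: carbonyl C bonded to H and C → aldehyde.
  CH2OCH2: C–O–C with sp³ carbons on both sides and no adjacent C=O → ether.
  CH(OH): –OH on an sp³ carbon → alcohol (secondary).
  CH2OCH2: C–O–C with sp³ carbons on both sides and no adjacent C=O → ether.
  CH(CH2I): pendant –CH2X: halogen on sp³ carbon → alkyl halide.
  CH(CH2OCH3): pendant –CH2OCH3: C–O–C linkage → ether.
  CH(CH2OH): pendant –CH2OH on an sp³ backbone C → alcohol.
  C6H4: para-disubstituted benzene ring → arene.
  CH(CHO): pendant –CHO: carbonyl C bonded to C and H → aldehyde.
  CH(OH): –OH on an sp³ carbon → alcohol (secondary).
  CH(NH2): –NH2 on an sp³ carbon with no adjacent C=O → amine.
  CO: –C(=O)– with carbon on both sides → ketone.
  CH2OCH2: C–O–C with sp³ carbons on both sides and no adjacent C=O → ether.
  CH2OCH2: C–O–C with sp³ carbons on both sides and no adjacent C=O → ether.
  CH2OH: –OH on an sp³ carbon → alcohol.
Ether appears at: CH2OCH2, CH2OCH2, CH(CH2OCH3), CH2OCH2, CH2OCH2 → 5.

5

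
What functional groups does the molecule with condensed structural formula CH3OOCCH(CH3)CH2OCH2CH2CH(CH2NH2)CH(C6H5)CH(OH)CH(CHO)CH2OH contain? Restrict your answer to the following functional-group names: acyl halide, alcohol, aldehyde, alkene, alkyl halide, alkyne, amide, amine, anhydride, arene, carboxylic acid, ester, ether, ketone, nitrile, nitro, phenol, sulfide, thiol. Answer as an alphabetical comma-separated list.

alcohol, aldehyde, amine, arene, ester, ether

Working along the chain:
  CH3OOC: CH3O–C(=O)–: carbonyl C bonded to C and to –OCH3 → ester (not ketone + ether).
  CH2OCH2: C–O–C with sp³ carbons on both sides and no adjacent C=O → ether.
  CH(CH2NH2): pendant –CH2NH2: N on sp³ C, no adjacent C=O → amine.
  CH(C6H5): pendant –C6H5: benzene ring → arene.
  CH(OH): –OH on an sp³ carbon → alcohol (secondary).
  CH(CHO): pendant –CHO: carbonyl C bonded to C and H → aldehyde.
  CH2OH: –OH on an sp³ carbon → alcohol.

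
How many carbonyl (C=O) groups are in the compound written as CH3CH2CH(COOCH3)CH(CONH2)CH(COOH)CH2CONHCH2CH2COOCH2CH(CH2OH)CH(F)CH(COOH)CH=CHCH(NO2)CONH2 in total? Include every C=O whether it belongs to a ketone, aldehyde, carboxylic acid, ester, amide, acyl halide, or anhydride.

CH(COOCH3): ester, 1 C=O (running total 1).
CH(CONH2): amide, 1 C=O (running total 2).
CH(COOH): carboxylic acid, 1 C=O (running total 3).
CH2CONHCH2: amide, 1 C=O (running total 4).
CH2COOCH2: ester, 1 C=O (running total 5).
CH(COOH): carboxylic acid, 1 C=O (running total 6).
CONH2: amide, 1 C=O (running total 7).

7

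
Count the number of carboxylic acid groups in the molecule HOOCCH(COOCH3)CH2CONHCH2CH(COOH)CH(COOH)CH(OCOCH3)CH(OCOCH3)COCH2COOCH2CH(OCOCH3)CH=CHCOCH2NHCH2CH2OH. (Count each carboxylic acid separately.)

3

–COOH: carbonyl C bonded to –OH and C → carboxylic acid (the –OH is not a separate alcohol).
pendant –COOCH3: carbonyl C bonded to C and –OCH3 → ester.
–C(=O)–N– linkage → amide (the N is not an amine).
pendant –COOH: carbonyl C bonded to C and –OH → carboxylic acid.
pendant –COOH: carbonyl C bonded to C and –OH → carboxylic acid.
pendant –OC(=O)CH3: an acyloxy group → ester.
pendant –OC(=O)CH3: an acyloxy group → ester.
–C(=O)– with carbon on both sides → ketone.
–C(=O)–O–C with C on the carbonyl side → ester.
pendant –OC(=O)CH3: an acyloxy group → ester.
C=C double bond → alkene.
–C(=O)– with carbon on both sides → ketone.
C–N–C with sp³ carbons and no adjacent C=O → amine (secondary).
–OH on an sp³ carbon → alcohol.
Carboxylic acid appears at: HOOC, CH(COOH), CH(COOH) → 3.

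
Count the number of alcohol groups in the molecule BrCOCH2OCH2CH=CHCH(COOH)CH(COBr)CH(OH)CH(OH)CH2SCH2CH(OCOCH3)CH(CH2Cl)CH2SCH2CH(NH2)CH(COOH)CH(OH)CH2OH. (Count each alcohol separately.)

4

Working along the chain:
  BrCO: –C(=O)Br: carbonyl C bonded to C and to a halogen → acyl halide (not alkyl halide).
  CH2OCH2: C–O–C with sp³ carbons on both sides and no adjacent C=O → ether.
  CH=CH: C=C double bond → alkene.
  CH(COOH): pendant –COOH: carbonyl C bonded to C and –OH → carboxylic acid.
  CH(COBr): pendant –C(=O)X: carbonyl C bonded to C and halogen → acyl halide.
  CH(OH): –OH on an sp³ carbon → alcohol (secondary).
  CH(OH): –OH on an sp³ carbon → alcohol (secondary).
  CH2SCH2: C–S–C linkage → sulfide (thioether).
  CH(OCOCH3): pendant –OC(=O)CH3: an acyloxy group → ester.
  CH(CH2Cl): pendant –CH2X: halogen on sp³ carbon → alkyl halide.
  CH2SCH2: C–S–C linkage → sulfide (thioether).
  CH(NH2): –NH2 on an sp³ carbon with no adjacent C=O → amine.
  CH(COOH): pendant –COOH: carbonyl C bonded to C and –OH → carboxylic acid.
  CH(OH): –OH on an sp³ carbon → alcohol (secondary).
  CH2OH: –OH on an sp³ carbon → alcohol.
Alcohol appears at: CH(OH), CH(OH), CH(OH), CH2OH → 4.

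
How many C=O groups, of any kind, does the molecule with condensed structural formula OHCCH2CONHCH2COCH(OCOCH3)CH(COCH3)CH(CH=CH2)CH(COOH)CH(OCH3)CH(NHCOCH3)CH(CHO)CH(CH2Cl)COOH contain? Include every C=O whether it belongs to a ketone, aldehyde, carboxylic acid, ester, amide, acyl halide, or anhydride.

9

OHC: aldehyde, 1 C=O (running total 1).
CH2CONHCH2: amide, 1 C=O (running total 2).
CO: ketone, 1 C=O (running total 3).
CH(OCOCH3): ester, 1 C=O (running total 4).
CH(COCH3): ketone, 1 C=O (running total 5).
CH(COOH): carboxylic acid, 1 C=O (running total 6).
CH(NHCOCH3): amide, 1 C=O (running total 7).
CH(CHO): aldehyde, 1 C=O (running total 8).
COOH: carboxylic acid, 1 C=O (running total 9).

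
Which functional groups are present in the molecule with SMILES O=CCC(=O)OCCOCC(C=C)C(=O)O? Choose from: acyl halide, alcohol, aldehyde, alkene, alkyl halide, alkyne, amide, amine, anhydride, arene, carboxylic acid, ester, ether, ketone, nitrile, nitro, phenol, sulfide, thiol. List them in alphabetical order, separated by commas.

Working along the chain:
  OHC: terminal –CHO: carbonyl C bonded to H and C → aldehyde.
  CH2COOCH2: –C(=O)–O–C with C on the carbonyl side → ester.
  CH2OCH2: C–O–C with sp³ carbons on both sides and no adjacent C=O → ether.
  CH(CH=CH2): pendant –CH=CH2: C=C double bond → alkene.
  COOH: –COOH: carbonyl C bonded to –OH and C → carboxylic acid (the –OH is not a separate alcohol).

aldehyde, alkene, carboxylic acid, ester, ether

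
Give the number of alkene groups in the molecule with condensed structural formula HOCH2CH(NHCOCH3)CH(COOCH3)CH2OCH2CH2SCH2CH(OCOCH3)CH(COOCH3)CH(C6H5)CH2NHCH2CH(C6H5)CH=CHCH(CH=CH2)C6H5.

2

Taking each segment in turn:
  HOCH2: HO– on an sp³ carbon → alcohol.
  CH(NHCOCH3): pendant –NHC(=O)CH3: N bonded to a carbonyl → amide (not amine).
  CH(COOCH3): pendant –COOCH3: carbonyl C bonded to C and –OCH3 → ester.
  CH2OCH2: C–O–C with sp³ carbons on both sides and no adjacent C=O → ether.
  CH2SCH2: C–S–C linkage → sulfide (thioether).
  CH(OCOCH3): pendant –OC(=O)CH3: an acyloxy group → ester.
  CH(COOCH3): pendant –COOCH3: carbonyl C bonded to C and –OCH3 → ester.
  CH(C6H5): pendant –C6H5: benzene ring → arene.
  CH2NHCH2: C–N–C with sp³ carbons and no adjacent C=O → amine (secondary).
  CH(C6H5): pendant –C6H5: benzene ring → arene.
  CH=CH: C=C double bond → alkene.
  CH(CH=CH2): pendant –CH=CH2: C=C double bond → alkene.
  C6H5: –C6H5 phenyl ring → arene.
Alkene appears at: CH=CH, CH(CH=CH2) → 2.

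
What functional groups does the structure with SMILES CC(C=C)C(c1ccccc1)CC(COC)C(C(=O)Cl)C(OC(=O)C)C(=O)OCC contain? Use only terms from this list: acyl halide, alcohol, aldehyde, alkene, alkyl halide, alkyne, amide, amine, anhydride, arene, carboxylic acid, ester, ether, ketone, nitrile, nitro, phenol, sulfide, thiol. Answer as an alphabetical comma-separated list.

acyl halide, alkene, arene, ester, ether

pendant –CH=CH2: C=C double bond → alkene.
pendant –C6H5: benzene ring → arene.
pendant –CH2OCH3: C–O–C linkage → ether.
pendant –C(=O)X: carbonyl C bonded to C and halogen → acyl halide.
pendant –OC(=O)CH3: an acyloxy group → ester.
–C(=O)OCH2CH3: carbonyl C bonded to C and to –OEt → ester.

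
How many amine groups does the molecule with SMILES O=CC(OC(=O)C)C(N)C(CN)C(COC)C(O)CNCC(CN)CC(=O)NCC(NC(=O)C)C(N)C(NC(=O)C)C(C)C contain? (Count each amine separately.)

terminal –CHO: carbonyl C bonded to H and C → aldehyde.
pendant –OC(=O)CH3: an acyloxy group → ester.
–NH2 on an sp³ carbon with no adjacent C=O → amine.
pendant –CH2NH2: N on sp³ C, no adjacent C=O → amine.
pendant –CH2OCH3: C–O–C linkage → ether.
–OH on an sp³ carbon → alcohol (secondary).
C–N–C with sp³ carbons and no adjacent C=O → amine (secondary).
pendant –CH2NH2: N on sp³ C, no adjacent C=O → amine.
–C(=O)–N– linkage → amide (the N is not an amine).
pendant –NHC(=O)CH3: N bonded to a carbonyl → amide (not amine).
–NH2 on an sp³ carbon with no adjacent C=O → amine.
pendant –NHC(=O)CH3: N bonded to a carbonyl → amide (not amine).
Amine appears at: CH(NH2), CH(CH2NH2), CH2NHCH2, CH(CH2NH2), CH(NH2) → 5.

5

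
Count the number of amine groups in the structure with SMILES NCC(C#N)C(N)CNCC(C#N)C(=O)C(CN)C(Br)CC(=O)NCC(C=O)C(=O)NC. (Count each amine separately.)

Working along the chain:
  H2NCH2: –NH2 on an sp³ carbon with no adjacent C=O → amine.
  CH(CN): pendant –C≡N: nitrile.
  CH(NH2): –NH2 on an sp³ carbon with no adjacent C=O → amine.
  CH2NHCH2: C–N–C with sp³ carbons and no adjacent C=O → amine (secondary).
  CH(CN): pendant –C≡N: nitrile.
  CO: –C(=O)– with carbon on both sides → ketone.
  CH(CH2NH2): pendant –CH2NH2: N on sp³ C, no adjacent C=O → amine.
  CH(Br): halogen on an sp³ carbon → alkyl halide.
  CH2CONHCH2: –C(=O)–N– linkage → amide (the N is not an amine).
  CH(CHO): pendant –CHO: carbonyl C bonded to C and H → aldehyde.
  CONHCH3: –C(=O)NHCH3: carbonyl C bonded to C and to N → amide (the N is not an amine).
Amine appears at: H2NCH2, CH(NH2), CH2NHCH2, CH(CH2NH2) → 4.

4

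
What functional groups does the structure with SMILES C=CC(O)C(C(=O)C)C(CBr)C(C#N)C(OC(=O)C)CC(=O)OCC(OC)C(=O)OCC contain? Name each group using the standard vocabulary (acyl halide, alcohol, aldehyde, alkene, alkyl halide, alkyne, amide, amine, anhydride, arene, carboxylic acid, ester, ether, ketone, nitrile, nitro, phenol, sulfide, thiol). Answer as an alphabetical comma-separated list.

alcohol, alkene, alkyl halide, ester, ether, ketone, nitrile

C=C double bond → alkene.
–OH on an sp³ carbon → alcohol (secondary).
pendant –COCH3: carbonyl C bonded to two carbons → ketone.
pendant –CH2X: halogen on sp³ carbon → alkyl halide.
pendant –C≡N: nitrile.
pendant –OC(=O)CH3: an acyloxy group → ester.
–C(=O)–O–C with C on the carbonyl side → ester.
pendant –OCH3: C–O–C with sp³ C, no adjacent C=O → ether.
–C(=O)OCH2CH3: carbonyl C bonded to C and to –OEt → ester.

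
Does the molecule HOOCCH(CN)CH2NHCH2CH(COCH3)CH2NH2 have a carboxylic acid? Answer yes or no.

yes

Working along the chain:
  HOOC: –COOH: carbonyl C bonded to –OH and C → carboxylic acid (the –OH is not a separate alcohol).
  CH(CN): pendant –C≡N: nitrile.
  CH2NHCH2: C–N–C with sp³ carbons and no adjacent C=O → amine (secondary).
  CH(COCH3): pendant –COCH3: carbonyl C bonded to two carbons → ketone.
  CH2NH2: –NH2 on an sp³ carbon with no adjacent C=O → amine.
The HOOC segment supplies the carboxylic acid: –COOH: carbonyl C bonded to –OH and C → carboxylic acid (the –OH is not a separate alcohol).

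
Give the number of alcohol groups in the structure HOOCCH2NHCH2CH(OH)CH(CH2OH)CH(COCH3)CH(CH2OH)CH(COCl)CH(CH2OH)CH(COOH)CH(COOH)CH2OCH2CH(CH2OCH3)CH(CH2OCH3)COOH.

Reading the structure from left to right:
  HOOC: –COOH: carbonyl C bonded to –OH and C → carboxylic acid (the –OH is not a separate alcohol).
  CH2NHCH2: C–N–C with sp³ carbons and no adjacent C=O → amine (secondary).
  CH(OH): –OH on an sp³ carbon → alcohol (secondary).
  CH(CH2OH): pendant –CH2OH on an sp³ backbone C → alcohol.
  CH(COCH3): pendant –COCH3: carbonyl C bonded to two carbons → ketone.
  CH(CH2OH): pendant –CH2OH on an sp³ backbone C → alcohol.
  CH(COCl): pendant –C(=O)X: carbonyl C bonded to C and halogen → acyl halide.
  CH(CH2OH): pendant –CH2OH on an sp³ backbone C → alcohol.
  CH(COOH): pendant –COOH: carbonyl C bonded to C and –OH → carboxylic acid.
  CH(COOH): pendant –COOH: carbonyl C bonded to C and –OH → carboxylic acid.
  CH2OCH2: C–O–C with sp³ carbons on both sides and no adjacent C=O → ether.
  CH(CH2OCH3): pendant –CH2OCH3: C–O–C linkage → ether.
  CH(CH2OCH3): pendant –CH2OCH3: C–O–C linkage → ether.
  COOH: –COOH: carbonyl C bonded to –OH and C → carboxylic acid (the –OH is not a separate alcohol).
Alcohol appears at: CH(OH), CH(CH2OH), CH(CH2OH), CH(CH2OH) → 4.

4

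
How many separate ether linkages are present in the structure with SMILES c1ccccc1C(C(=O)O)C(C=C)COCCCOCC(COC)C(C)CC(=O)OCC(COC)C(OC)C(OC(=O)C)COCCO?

Working along the chain:
  C6H5: C6H5– phenyl ring → arene.
  CH(COOH): pendant –COOH: carbonyl C bonded to C and –OH → carboxylic acid.
  CH(CH=CH2): pendant –CH=CH2: C=C double bond → alkene.
  CH2OCH2: C–O–C with sp³ carbons on both sides and no adjacent C=O → ether.
  CH2OCH2: C–O–C with sp³ carbons on both sides and no adjacent C=O → ether.
  CH(CH2OCH3): pendant –CH2OCH3: C–O–C linkage → ether.
  CH2COOCH2: –C(=O)–O–C with C on the carbonyl side → ester.
  CH(CH2OCH3): pendant –CH2OCH3: C–O–C linkage → ether.
  CH(OCH3): pendant –OCH3: C–O–C with sp³ C, no adjacent C=O → ether.
  CH(OCOCH3): pendant –OC(=O)CH3: an acyloxy group → ester.
  CH2OCH2: C–O–C with sp³ carbons on both sides and no adjacent C=O → ether.
  CH2OH: –OH on an sp³ carbon → alcohol.
Ether appears at: CH2OCH2, CH2OCH2, CH(CH2OCH3), CH(CH2OCH3), CH(OCH3), CH2OCH2 → 6.

6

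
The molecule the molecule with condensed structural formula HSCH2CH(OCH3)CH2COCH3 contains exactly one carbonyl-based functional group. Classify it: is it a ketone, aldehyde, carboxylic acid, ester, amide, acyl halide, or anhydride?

The carbonyl is in the CO segment: –C(=O)– with carbon on both sides → ketone.

ketone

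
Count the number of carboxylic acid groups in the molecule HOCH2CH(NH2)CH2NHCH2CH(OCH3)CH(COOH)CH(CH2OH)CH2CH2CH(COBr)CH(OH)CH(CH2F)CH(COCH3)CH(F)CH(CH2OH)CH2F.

1

Taking each segment in turn:
  HOCH2: HO– on an sp³ carbon → alcohol.
  CH(NH2): –NH2 on an sp³ carbon with no adjacent C=O → amine.
  CH2NHCH2: C–N–C with sp³ carbons and no adjacent C=O → amine (secondary).
  CH(OCH3): pendant –OCH3: C–O–C with sp³ C, no adjacent C=O → ether.
  CH(COOH): pendant –COOH: carbonyl C bonded to C and –OH → carboxylic acid.
  CH(CH2OH): pendant –CH2OH on an sp³ backbone C → alcohol.
  CH(COBr): pendant –C(=O)X: carbonyl C bonded to C and halogen → acyl halide.
  CH(OH): –OH on an sp³ carbon → alcohol (secondary).
  CH(CH2F): pendant –CH2X: halogen on sp³ carbon → alkyl halide.
  CH(COCH3): pendant –COCH3: carbonyl C bonded to two carbons → ketone.
  CH(F): halogen on an sp³ carbon → alkyl halide.
  CH(CH2OH): pendant –CH2OH on an sp³ backbone C → alcohol.
  CH2F: halogen on an sp³ carbon → alkyl halide.
Carboxylic acid appears at: CH(COOH) → 1.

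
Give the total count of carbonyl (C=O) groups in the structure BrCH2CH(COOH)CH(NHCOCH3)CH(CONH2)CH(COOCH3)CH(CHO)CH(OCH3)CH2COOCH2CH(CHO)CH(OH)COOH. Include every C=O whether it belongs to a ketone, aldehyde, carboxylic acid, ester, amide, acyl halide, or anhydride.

CH(COOH): carboxylic acid, 1 C=O (running total 1).
CH(NHCOCH3): amide, 1 C=O (running total 2).
CH(CONH2): amide, 1 C=O (running total 3).
CH(COOCH3): ester, 1 C=O (running total 4).
CH(CHO): aldehyde, 1 C=O (running total 5).
CH2COOCH2: ester, 1 C=O (running total 6).
CH(CHO): aldehyde, 1 C=O (running total 7).
COOH: carboxylic acid, 1 C=O (running total 8).

8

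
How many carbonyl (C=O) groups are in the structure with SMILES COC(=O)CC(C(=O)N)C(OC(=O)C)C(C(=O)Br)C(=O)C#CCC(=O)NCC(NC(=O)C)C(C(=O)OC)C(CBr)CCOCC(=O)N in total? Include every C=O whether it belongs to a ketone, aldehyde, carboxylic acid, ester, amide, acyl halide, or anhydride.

9

CH3OOC: ester, 1 C=O (running total 1).
CH(CONH2): amide, 1 C=O (running total 2).
CH(OCOCH3): ester, 1 C=O (running total 3).
CH(COBr): acyl halide, 1 C=O (running total 4).
CO: ketone, 1 C=O (running total 5).
CH2CONHCH2: amide, 1 C=O (running total 6).
CH(NHCOCH3): amide, 1 C=O (running total 7).
CH(COOCH3): ester, 1 C=O (running total 8).
CONH2: amide, 1 C=O (running total 9).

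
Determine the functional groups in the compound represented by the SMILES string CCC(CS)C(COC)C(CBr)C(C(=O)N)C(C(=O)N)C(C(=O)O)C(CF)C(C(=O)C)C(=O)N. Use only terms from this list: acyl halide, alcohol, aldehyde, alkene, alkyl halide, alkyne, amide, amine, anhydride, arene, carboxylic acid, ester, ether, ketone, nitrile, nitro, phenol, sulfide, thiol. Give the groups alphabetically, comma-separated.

alkyl halide, amide, carboxylic acid, ether, ketone, thiol

pendant –CH2SH → thiol.
pendant –CH2OCH3: C–O–C linkage → ether.
pendant –CH2X: halogen on sp³ carbon → alkyl halide.
pendant –CONH2: carbonyl C bonded to C and N → amide.
pendant –CONH2: carbonyl C bonded to C and N → amide.
pendant –COOH: carbonyl C bonded to C and –OH → carboxylic acid.
pendant –CH2X: halogen on sp³ carbon → alkyl halide.
pendant –COCH3: carbonyl C bonded to two carbons → ketone.
–C(=O)NH2: carbonyl C bonded to C and to N → amide (the N is not a separate amine).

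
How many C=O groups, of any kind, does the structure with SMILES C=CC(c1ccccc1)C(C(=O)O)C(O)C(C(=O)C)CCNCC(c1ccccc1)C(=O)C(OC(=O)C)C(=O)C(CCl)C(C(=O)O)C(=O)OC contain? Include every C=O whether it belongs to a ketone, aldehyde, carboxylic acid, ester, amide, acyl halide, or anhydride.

CH(COOH): carboxylic acid, 1 C=O (running total 1).
CH(COCH3): ketone, 1 C=O (running total 2).
CO: ketone, 1 C=O (running total 3).
CH(OCOCH3): ester, 1 C=O (running total 4).
CO: ketone, 1 C=O (running total 5).
CH(COOH): carboxylic acid, 1 C=O (running total 6).
COOCH3: ester, 1 C=O (running total 7).

7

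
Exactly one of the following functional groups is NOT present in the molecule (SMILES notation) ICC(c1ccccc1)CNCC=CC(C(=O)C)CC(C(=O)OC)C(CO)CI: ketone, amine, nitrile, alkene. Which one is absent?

ketone: present (CH(COCH3) — pendant –COCH3: carbonyl C bonded to two carbons → ketone).
amine: present (CH2NHCH2 — C–N–C with sp³ carbons and no adjacent C=O → amine (secondary)).
alkene: present (CH=CH — C=C double bond → alkene).
nitrile: no segment matches this pattern.

nitrile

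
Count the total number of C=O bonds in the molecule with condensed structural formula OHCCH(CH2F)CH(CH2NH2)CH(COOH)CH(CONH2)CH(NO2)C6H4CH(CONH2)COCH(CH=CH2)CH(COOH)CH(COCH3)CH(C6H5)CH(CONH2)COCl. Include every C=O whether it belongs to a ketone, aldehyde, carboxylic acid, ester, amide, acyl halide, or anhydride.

OHC: aldehyde, 1 C=O (running total 1).
CH(COOH): carboxylic acid, 1 C=O (running total 2).
CH(CONH2): amide, 1 C=O (running total 3).
CH(CONH2): amide, 1 C=O (running total 4).
CO: ketone, 1 C=O (running total 5).
CH(COOH): carboxylic acid, 1 C=O (running total 6).
CH(COCH3): ketone, 1 C=O (running total 7).
CH(CONH2): amide, 1 C=O (running total 8).
COCl: acyl halide, 1 C=O (running total 9).

9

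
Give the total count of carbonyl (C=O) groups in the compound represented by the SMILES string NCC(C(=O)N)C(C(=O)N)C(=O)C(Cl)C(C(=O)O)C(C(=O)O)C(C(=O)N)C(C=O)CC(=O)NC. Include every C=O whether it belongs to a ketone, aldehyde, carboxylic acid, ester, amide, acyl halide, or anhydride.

CH(CONH2): amide, 1 C=O (running total 1).
CH(CONH2): amide, 1 C=O (running total 2).
CO: ketone, 1 C=O (running total 3).
CH(COOH): carboxylic acid, 1 C=O (running total 4).
CH(COOH): carboxylic acid, 1 C=O (running total 5).
CH(CONH2): amide, 1 C=O (running total 6).
CH(CHO): aldehyde, 1 C=O (running total 7).
CONHCH3: amide, 1 C=O (running total 8).

8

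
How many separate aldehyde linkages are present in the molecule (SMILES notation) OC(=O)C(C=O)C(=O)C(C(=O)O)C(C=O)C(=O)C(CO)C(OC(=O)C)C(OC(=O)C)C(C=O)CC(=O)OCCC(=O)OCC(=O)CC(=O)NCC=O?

4

–COOH: carbonyl C bonded to –OH and C → carboxylic acid (the –OH is not a separate alcohol).
pendant –CHO: carbonyl C bonded to C and H → aldehyde.
–C(=O)– with carbon on both sides → ketone.
pendant –COOH: carbonyl C bonded to C and –OH → carboxylic acid.
pendant –CHO: carbonyl C bonded to C and H → aldehyde.
–C(=O)– with carbon on both sides → ketone.
pendant –CH2OH on an sp³ backbone C → alcohol.
pendant –OC(=O)CH3: an acyloxy group → ester.
pendant –OC(=O)CH3: an acyloxy group → ester.
pendant –CHO: carbonyl C bonded to C and H → aldehyde.
–C(=O)–O–C with C on the carbonyl side → ester.
–C(=O)–O–C with C on the carbonyl side → ester.
–C(=O)– with carbon on both sides → ketone.
–C(=O)–N– linkage → amide (the N is not an amine).
terminal –CHO: carbonyl C bonded to H and C → aldehyde.
Aldehyde appears at: CH(CHO), CH(CHO), CH(CHO), CHO → 4.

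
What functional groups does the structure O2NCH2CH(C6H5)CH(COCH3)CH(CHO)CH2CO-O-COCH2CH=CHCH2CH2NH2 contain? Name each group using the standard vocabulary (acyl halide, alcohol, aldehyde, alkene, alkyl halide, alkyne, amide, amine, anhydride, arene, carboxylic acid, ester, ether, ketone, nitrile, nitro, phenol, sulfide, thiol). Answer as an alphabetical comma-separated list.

aldehyde, alkene, amine, anhydride, arene, ketone, nitro

Taking each segment in turn:
  O2NCH2: –NO2 on carbon → nitro group.
  CH(C6H5): pendant –C6H5: benzene ring → arene.
  CH(COCH3): pendant –COCH3: carbonyl C bonded to two carbons → ketone.
  CH(CHO): pendant –CHO: carbonyl C bonded to C and H → aldehyde.
  CH2CO-O-COCH2: two acyl groups sharing one oxygen, –C(=O)–O–C(=O)– → anhydride.
  CH=CH: C=C double bond → alkene.
  CH2NH2: –NH2 on an sp³ carbon with no adjacent C=O → amine.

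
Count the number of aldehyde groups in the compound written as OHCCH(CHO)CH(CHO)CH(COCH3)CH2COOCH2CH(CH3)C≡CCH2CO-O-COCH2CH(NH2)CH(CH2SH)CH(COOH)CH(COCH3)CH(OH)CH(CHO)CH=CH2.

Taking each segment in turn:
  OHC: terminal –CHO: carbonyl C bonded to H and C → aldehyde.
  CH(CHO): pendant –CHO: carbonyl C bonded to C and H → aldehyde.
  CH(CHO): pendant –CHO: carbonyl C bonded to C and H → aldehyde.
  CH(COCH3): pendant –COCH3: carbonyl C bonded to two carbons → ketone.
  CH2COOCH2: –C(=O)–O–C with C on the carbonyl side → ester.
  C≡C: C≡C triple bond → alkyne.
  CH2CO-O-COCH2: two acyl groups sharing one oxygen, –C(=O)–O–C(=O)– → anhydride.
  CH(NH2): –NH2 on an sp³ carbon with no adjacent C=O → amine.
  CH(CH2SH): pendant –CH2SH → thiol.
  CH(COOH): pendant –COOH: carbonyl C bonded to C and –OH → carboxylic acid.
  CH(COCH3): pendant –COCH3: carbonyl C bonded to two carbons → ketone.
  CH(OH): –OH on an sp³ carbon → alcohol (secondary).
  CH(CHO): pendant –CHO: carbonyl C bonded to C and H → aldehyde.
  CH=CH2: C=C double bond → alkene.
Aldehyde appears at: OHC, CH(CHO), CH(CHO), CH(CHO) → 4.

4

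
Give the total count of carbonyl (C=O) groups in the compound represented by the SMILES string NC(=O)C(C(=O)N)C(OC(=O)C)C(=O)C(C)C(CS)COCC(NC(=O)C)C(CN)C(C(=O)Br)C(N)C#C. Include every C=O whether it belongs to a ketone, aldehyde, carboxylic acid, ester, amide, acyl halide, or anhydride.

6

H2NCO: amide, 1 C=O (running total 1).
CH(CONH2): amide, 1 C=O (running total 2).
CH(OCOCH3): ester, 1 C=O (running total 3).
CO: ketone, 1 C=O (running total 4).
CH(NHCOCH3): amide, 1 C=O (running total 5).
CH(COBr): acyl halide, 1 C=O (running total 6).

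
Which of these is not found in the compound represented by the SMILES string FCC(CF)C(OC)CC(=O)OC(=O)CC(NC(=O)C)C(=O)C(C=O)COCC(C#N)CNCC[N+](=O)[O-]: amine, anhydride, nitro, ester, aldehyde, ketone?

ester

nitro: present (CH2NO2 — –NO2 on carbon → nitro group).
amine: present (CH2NHCH2 — C–N–C with sp³ carbons and no adjacent C=O → amine (secondary)).
aldehyde: present (CH(CHO) — pendant –CHO: carbonyl C bonded to C and H → aldehyde).
ketone: present (CO — –C(=O)– with carbon on both sides → ketone).
anhydride: present (CH2CO-O-COCH2 — two acyl groups sharing one oxygen, –C(=O)–O–C(=O)– → anhydride).
ester: absent. In CH2CO-O-COCH2, the oxygen bridges two acyl groups, which is an anhydride, not an ester.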